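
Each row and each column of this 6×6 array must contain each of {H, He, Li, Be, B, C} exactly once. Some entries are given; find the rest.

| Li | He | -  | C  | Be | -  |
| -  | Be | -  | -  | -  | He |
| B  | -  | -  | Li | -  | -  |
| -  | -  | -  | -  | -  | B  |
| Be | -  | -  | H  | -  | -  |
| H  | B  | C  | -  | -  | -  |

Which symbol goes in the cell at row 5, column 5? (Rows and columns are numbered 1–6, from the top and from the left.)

(r1,c6) = H
(r2,c1) = C
(r2,c4) = B
(r4,c1) = He
(r4,c4) = Be
(r6,c4) = He
(r6,c5) = Li
(r6,c6) = Be
(r1,c3) = B
(r2,c5) = H
(r3,c6) = C
(r4,c5) = C
(r5,c6) = Li
(r2,c3) = Li
(r3,c2) = H
(r3,c5) = He
(r4,c2) = Li
(r4,c3) = H
(r5,c2) = C
(r5,c3) = He
(r5,c5) = B

B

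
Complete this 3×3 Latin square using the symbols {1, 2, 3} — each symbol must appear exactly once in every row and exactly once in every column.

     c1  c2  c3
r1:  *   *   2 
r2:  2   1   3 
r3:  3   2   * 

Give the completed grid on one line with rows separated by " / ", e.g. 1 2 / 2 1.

1 3 2 / 2 1 3 / 3 2 1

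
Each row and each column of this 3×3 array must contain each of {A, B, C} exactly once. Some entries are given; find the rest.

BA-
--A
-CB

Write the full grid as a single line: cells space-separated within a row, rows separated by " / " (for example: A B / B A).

(r1,c3): row 1 has {A,B}; column 3 has {A,B}, so it must be C.
(r2,c1): row 2 has {A}; column 1 has {B}, so it must be C.
(r2,c2): row 2 has {A,C}; column 2 has {A,C}, so it must be B.
(r3,c1): row 3 has {B,C}; column 1 has {B,C}, so it must be A.

B A C / C B A / A C B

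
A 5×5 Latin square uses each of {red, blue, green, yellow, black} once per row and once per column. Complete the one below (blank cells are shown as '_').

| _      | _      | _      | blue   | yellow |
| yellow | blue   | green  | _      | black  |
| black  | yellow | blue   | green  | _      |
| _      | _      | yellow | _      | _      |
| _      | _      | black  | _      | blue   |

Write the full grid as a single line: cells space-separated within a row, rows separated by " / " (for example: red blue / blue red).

green black red blue yellow / yellow blue green red black / black yellow blue green red / blue red yellow black green / red green black yellow blue

Cell (r1,c3): row 1 has {blue,yellow}; column 3 has {blue,green,yellow,black} → red.
Cell (r2,c4): row 2 has {blue,green,yellow,black}; column 4 has {blue,green} → red.
Cell (r3,c5): row 3 has {blue,green,yellow,black}; column 5 has {blue,yellow,black} → red.
Cell (r4,c4): row 4 has {yellow}; column 4 has {red,blue,green} → black.
Cell (r4,c5): row 4 has {yellow,black}; column 5 has {red,blue,yellow,black} → green.
Cell (r5,c4): row 5 has {blue,black}; column 4 has {red,blue,green,black} → yellow.
Cell (r1,c1): row 1 has {red,blue,yellow}; column 1 has {yellow,black} → green.
Cell (r1,c2): row 1 has {red,blue,green,yellow}; column 2 has {blue,yellow} → black.
Cell (r4,c2): row 4 has {green,yellow,black}; column 2 has {blue,yellow,black} → red.
Cell (r5,c1): row 5 has {blue,yellow,black}; column 1 has {green,yellow,black} → red.
Cell (r5,c2): row 5 has {red,blue,yellow,black}; column 2 has {red,blue,yellow,black} → green.
Cell (r4,c1): row 4 has {red,green,yellow,black}; column 1 has {red,green,yellow,black} → blue.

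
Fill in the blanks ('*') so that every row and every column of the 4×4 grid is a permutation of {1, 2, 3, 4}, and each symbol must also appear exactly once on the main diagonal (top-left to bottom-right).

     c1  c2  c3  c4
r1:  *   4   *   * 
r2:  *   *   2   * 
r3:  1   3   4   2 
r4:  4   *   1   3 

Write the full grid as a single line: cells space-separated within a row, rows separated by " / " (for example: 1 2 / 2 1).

2 4 3 1 / 3 1 2 4 / 1 3 4 2 / 4 2 1 3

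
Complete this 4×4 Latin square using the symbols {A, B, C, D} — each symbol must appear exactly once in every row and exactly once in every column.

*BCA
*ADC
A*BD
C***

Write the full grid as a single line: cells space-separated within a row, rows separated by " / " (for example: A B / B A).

(r1,c1) = D
(r2,c1) = B
(r3,c2) = C
(r4,c2) = D
(r4,c3) = A
(r4,c4) = B

D B C A / B A D C / A C B D / C D A B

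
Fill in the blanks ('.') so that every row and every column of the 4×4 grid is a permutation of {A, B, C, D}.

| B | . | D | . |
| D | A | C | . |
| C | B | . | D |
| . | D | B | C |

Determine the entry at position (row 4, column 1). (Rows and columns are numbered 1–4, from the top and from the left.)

Cell (r1,c2): row 1 has {B,D}; column 2 has {A,B,D} → C.
Cell (r1,c4): row 1 has {B,C,D}; column 4 has {C,D} → A.
Cell (r2,c4): row 2 has {A,C,D}; column 4 has {A,C,D} → B.
Cell (r3,c3): row 3 has {B,C,D}; column 3 has {B,C,D} → A.
Cell (r4,c1): row 4 has {B,C,D}; column 1 has {B,C,D} → A.

A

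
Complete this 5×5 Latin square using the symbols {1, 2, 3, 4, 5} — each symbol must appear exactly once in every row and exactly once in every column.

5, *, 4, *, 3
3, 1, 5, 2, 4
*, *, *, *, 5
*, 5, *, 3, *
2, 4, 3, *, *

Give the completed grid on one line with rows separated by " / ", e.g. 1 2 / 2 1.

Cell (r1,c2): row 1 has {3,4,5}; column 2 has {1,4,5} → 2.
Cell (r1,c4): row 1 has {2,3,4,5}; column 4 has {2,3} → 1.
Cell (r3,c2): row 3 has {5}; column 2 has {1,2,4,5} → 3.
Cell (r3,c4): row 3 has {3,5}; column 4 has {1,2,3} → 4.
Cell (r5,c4): row 5 has {2,3,4}; column 4 has {1,2,3,4} → 5.
Cell (r5,c5): row 5 has {2,3,4,5}; column 5 has {3,4,5} → 1.
Cell (r3,c1): row 3 has {3,4,5}; column 1 has {2,3,5} → 1.
Cell (r3,c3): row 3 has {1,3,4,5}; column 3 has {3,4,5} → 2.
Cell (r4,c1): row 4 has {3,5}; column 1 has {1,2,3,5} → 4.
Cell (r4,c3): row 4 has {3,4,5}; column 3 has {2,3,4,5} → 1.
Cell (r4,c5): row 4 has {1,3,4,5}; column 5 has {1,3,4,5} → 2.

5 2 4 1 3 / 3 1 5 2 4 / 1 3 2 4 5 / 4 5 1 3 2 / 2 4 3 5 1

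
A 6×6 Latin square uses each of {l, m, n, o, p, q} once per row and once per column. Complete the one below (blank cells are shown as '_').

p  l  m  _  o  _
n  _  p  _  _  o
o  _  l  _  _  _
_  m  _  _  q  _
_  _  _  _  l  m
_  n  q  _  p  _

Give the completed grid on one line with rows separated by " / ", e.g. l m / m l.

At row 2, column 2: row 2 has {n,o,p}; column 2 has {l,m,n}; that leaves q.
At row 2, column 5: row 2 has {n,o,p,q}; column 5 has {l,o,p,q}; that leaves m.
At row 3, column 2: row 3 has {l,o}; column 2 has {l,m,n,q}; that leaves p.
At row 3, column 5: row 3 has {l,o,p}; column 5 has {l,m,o,p,q}; that leaves n.
At row 3, column 6: row 3 has {l,n,o,p}; column 6 has {m,o}; that leaves q.
At row 4, column 1: row 4 has {m,q}; column 1 has {n,o,p}; that leaves l.
At row 5, column 1: row 5 has {l,m}; column 1 has {l,n,o,p}; that leaves q.
At row 5, column 2: row 5 has {l,m,q}; column 2 has {l,m,n,p,q}; that leaves o.
At row 5, column 3: row 5 has {l,m,o,q}; column 3 has {l,m,p,q}; that leaves n.
At row 5, column 4: row 5 has {l,m,n,o,q}; column 4 is empty so far; that leaves p.
At row 6, column 1: row 6 has {n,p,q}; column 1 has {l,n,o,p,q}; that leaves m.
At row 6, column 6: row 6 has {m,n,p,q}; column 6 has {m,o,q}; that leaves l.
At row 1, column 6: row 1 has {l,m,o,p}; column 6 has {l,m,o,q}; that leaves n.
At row 2, column 4: row 2 has {m,n,o,p,q}; column 4 has {p}; that leaves l.
At row 3, column 4: row 3 has {l,n,o,p,q}; column 4 has {l,p}; that leaves m.
At row 4, column 3: row 4 has {l,m,q}; column 3 has {l,m,n,p,q}; that leaves o.
At row 4, column 4: row 4 has {l,m,o,q}; column 4 has {l,m,p}; that leaves n.
At row 4, column 6: row 4 has {l,m,n,o,q}; column 6 has {l,m,n,o,q}; that leaves p.
At row 6, column 4: row 6 has {l,m,n,p,q}; column 4 has {l,m,n,p}; that leaves o.
At row 1, column 4: row 1 has {l,m,n,o,p}; column 4 has {l,m,n,o,p}; that leaves q.

p l m q o n / n q p l m o / o p l m n q / l m o n q p / q o n p l m / m n q o p l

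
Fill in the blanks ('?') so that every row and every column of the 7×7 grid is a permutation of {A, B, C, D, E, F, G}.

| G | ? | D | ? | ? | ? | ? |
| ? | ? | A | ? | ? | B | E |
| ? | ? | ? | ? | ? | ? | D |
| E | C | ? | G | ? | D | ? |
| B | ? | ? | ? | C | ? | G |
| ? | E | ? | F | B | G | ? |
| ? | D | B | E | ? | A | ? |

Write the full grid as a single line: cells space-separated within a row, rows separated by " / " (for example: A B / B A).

G B D A F E C / F G A C D B E / A F G B E C D / E C F G A D B / B A E D C F G / D E C F B G A / C D B E G A F

Cell (r4,c3): row 4 has {C,D,E,G}; column 3 has {A,B,D} → F.
Cell (r4,c5): row 4 has {C,D,E,F,G}; column 5 has {B,C} → A.
Cell (r4,c7): row 4 has {A,C,D,E,F,G}; column 7 has {D,E,G} → B.
Cell (r5,c3): row 5 has {B,C,G}; column 3 has {A,B,D,F} → E.
Cell (r5,c6): row 5 has {B,C,E,G}; column 6 has {A,B,D,G} → F.
Cell (r6,c3): row 6 has {B,E,F,G}; column 3 has {A,B,D,E,F} → C.
Cell (r6,c7): row 6 has {B,C,E,F,G}; column 7 has {B,D,E,G} → A.
Cell (r3,c3): row 3 has {D}; column 3 has {A,B,C,D,E,F} → G.
Cell (r5,c2): row 5 has {B,C,E,F,G}; column 2 has {C,D,E} → A.
Cell (r5,c4): row 5 has {A,B,C,E,F,G}; column 4 has {E,F,G} → D.
Cell (r6,c1): row 6 has {A,B,C,E,F,G}; column 1 has {B,E,G} → D.
Cell (r2,c4): row 2 has {A,B,E}; column 4 has {D,E,F,G} → C.
Cell (r2,c1): row 2 has {A,B,C,E}; column 1 has {B,D,E,G} → F.
Cell (r2,c2): row 2 has {A,B,C,E,F}; column 2 has {A,C,D,E} → G.
Cell (r2,c5): row 2 has {A,B,C,E,F,G}; column 5 has {A,B,C} → D.
Cell (r7,c1): row 7 has {A,B,D,E}; column 1 has {B,D,E,F,G} → C.
Cell (r7,c7): row 7 has {A,B,C,D,E}; column 7 has {A,B,D,E,G} → F.
Cell (r1,c7): row 1 has {D,G}; column 7 has {A,B,D,E,F,G} → C.
Cell (r3,c1): row 3 has {D,G}; column 1 has {B,C,D,E,F,G} → A.
Cell (r3,c4): row 3 has {A,D,G}; column 4 has {C,D,E,F,G} → B.
Cell (r7,c5): row 7 has {A,B,C,D,E,F}; column 5 has {A,B,C,D} → G.
Cell (r1,c4): row 1 has {C,D,G}; column 4 has {B,C,D,E,F,G} → A.
Cell (r1,c6): row 1 has {A,C,D,G}; column 6 has {A,B,D,F,G} → E.
Cell (r3,c2): row 3 has {A,B,D,G}; column 2 has {A,C,D,E,G} → F.
Cell (r3,c5): row 3 has {A,B,D,F,G}; column 5 has {A,B,C,D,G} → E.
Cell (r3,c6): row 3 has {A,B,D,E,F,G}; column 6 has {A,B,D,E,F,G} → C.
Cell (r1,c2): row 1 has {A,C,D,E,G}; column 2 has {A,C,D,E,F,G} → B.
Cell (r1,c5): row 1 has {A,B,C,D,E,G}; column 5 has {A,B,C,D,E,G} → F.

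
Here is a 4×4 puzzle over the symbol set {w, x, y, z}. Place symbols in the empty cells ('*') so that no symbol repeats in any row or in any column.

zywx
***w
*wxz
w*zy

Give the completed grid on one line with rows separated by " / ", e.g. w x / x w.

At row 2, column 3: row 2 has {w}; column 3 has {w,x,z}; that leaves y.
At row 3, column 1: row 3 has {w,x,z}; column 1 has {w,z}; that leaves y.
At row 4, column 2: row 4 has {w,y,z}; column 2 has {w,y}; that leaves x.
At row 2, column 1: row 2 has {w,y}; column 1 has {w,y,z}; that leaves x.
At row 2, column 2: row 2 has {w,x,y}; column 2 has {w,x,y}; that leaves z.

z y w x / x z y w / y w x z / w x z y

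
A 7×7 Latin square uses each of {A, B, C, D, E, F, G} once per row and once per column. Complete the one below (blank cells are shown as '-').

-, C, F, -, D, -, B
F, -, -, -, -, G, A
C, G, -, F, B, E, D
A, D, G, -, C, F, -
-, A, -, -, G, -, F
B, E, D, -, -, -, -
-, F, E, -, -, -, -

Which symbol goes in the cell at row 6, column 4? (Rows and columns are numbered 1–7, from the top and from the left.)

(r1,c6): row 1 has {B,C,D,F}; column 6 has {E,F,G}, so it must be A.
(r2,c2): row 2 has {A,F,G}; column 2 has {A,C,D,E,F,G}, so it must be B.
(r2,c3): row 2 has {A,B,F,G}; column 3 has {D,E,F,G}, so it must be C.
(r2,c5): row 2 has {A,B,C,F,G}; column 5 has {B,C,D,G}, so it must be E.
(r3,c3): row 3 has {B,C,D,E,F,G}; column 3 has {C,D,E,F,G}, so it must be A.
(r4,c7): row 4 has {A,C,D,F,G}; column 7 has {A,B,D,F}, so it must be E.
(r5,c3): row 5 has {A,F,G}; column 3 has {A,C,D,E,F,G}, so it must be B.
(r6,c6): row 6 has {B,D,E}; column 6 has {A,E,F,G}, so it must be C.
(r6,c7): row 6 has {B,C,D,E}; column 7 has {A,B,D,E,F}, so it must be G.
(r7,c5): row 7 has {E,F}; column 5 has {B,C,D,E,G}, so it must be A.
(r7,c7): row 7 has {A,E,F}; column 7 has {A,B,D,E,F,G}, so it must be C.
(r2,c4): row 2 has {A,B,C,E,F,G}; column 4 has {F}, so it must be D.
(r4,c4): row 4 has {A,C,D,E,F,G}; column 4 has {D,F}, so it must be B.
(r5,c6): row 5 has {A,B,F,G}; column 6 has {A,C,E,F,G}, so it must be D.
(r6,c4): row 6 has {B,C,D,E,G}; column 4 has {B,D,F}, so it must be A.

A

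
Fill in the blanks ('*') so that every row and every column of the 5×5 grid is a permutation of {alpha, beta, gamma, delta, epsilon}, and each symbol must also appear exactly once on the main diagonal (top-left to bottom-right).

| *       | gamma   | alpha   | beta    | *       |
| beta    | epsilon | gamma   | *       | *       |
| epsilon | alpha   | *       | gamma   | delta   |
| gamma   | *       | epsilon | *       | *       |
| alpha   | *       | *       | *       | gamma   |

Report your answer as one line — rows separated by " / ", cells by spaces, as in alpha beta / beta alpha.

delta gamma alpha beta epsilon / beta epsilon gamma delta alpha / epsilon alpha beta gamma delta / gamma delta epsilon alpha beta / alpha beta delta epsilon gamma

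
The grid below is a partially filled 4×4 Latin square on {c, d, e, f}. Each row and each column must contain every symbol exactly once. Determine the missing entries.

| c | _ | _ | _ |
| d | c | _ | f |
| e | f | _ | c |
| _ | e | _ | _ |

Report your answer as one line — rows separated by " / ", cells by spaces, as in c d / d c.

At row 1, column 2: row 1 has {c}; column 2 has {c,e,f}; that leaves d.
At row 1, column 4: row 1 has {c,d}; column 4 has {c,f}; that leaves e.
At row 2, column 3: row 2 has {c,d,f}; column 3 is empty so far; that leaves e.
At row 3, column 3: row 3 has {c,e,f}; column 3 has {e}; that leaves d.
At row 4, column 1: row 4 has {e}; column 1 has {c,d,e}; that leaves f.
At row 4, column 3: row 4 has {e,f}; column 3 has {d,e}; that leaves c.
At row 4, column 4: row 4 has {c,e,f}; column 4 has {c,e,f}; that leaves d.
At row 1, column 3: row 1 has {c,d,e}; column 3 has {c,d,e}; that leaves f.

c d f e / d c e f / e f d c / f e c d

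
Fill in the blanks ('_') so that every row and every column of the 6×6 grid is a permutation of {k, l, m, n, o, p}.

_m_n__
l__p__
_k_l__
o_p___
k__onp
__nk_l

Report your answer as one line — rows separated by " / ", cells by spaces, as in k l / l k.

p m l n k o / l o k p m n / n k o l p m / o n p m l k / k l m o n p / m p n k o l

Cell (r1,c1): row 1 has {m,n}; column 1 has {k,l,o} → p.
Cell (r4,c4): row 4 has {o,p}; column 4 has {k,l,n,o,p} → m.
Cell (r5,c2): row 5 has {k,n,o,p}; column 2 has {k,m} → l.
Cell (r5,c3): row 5 has {k,l,n,o,p}; column 3 has {n,p} → m.
Cell (r6,c1): row 6 has {k,l,n}; column 1 has {k,l,o,p} → m.
Cell (r3,c1): row 3 has {k,l}; column 1 has {k,l,m,o,p} → n.
Cell (r3,c3): row 3 has {k,l,n}; column 3 has {m,n,p} → o.
Cell (r3,c6): row 3 has {k,l,n,o}; column 6 has {l,p} → m.
Cell (r4,c2): row 4 has {m,o,p}; column 2 has {k,l,m} → n.
Cell (r4,c6): row 4 has {m,n,o,p}; column 6 has {l,m,p} → k.
Cell (r1,c6): row 1 has {m,n,p}; column 6 has {k,l,m,p} → o.
Cell (r2,c2): row 2 has {l,p}; column 2 has {k,l,m,n} → o.
Cell (r2,c3): row 2 has {l,o,p}; column 3 has {m,n,o,p} → k.
Cell (r2,c5): row 2 has {k,l,o,p}; column 5 has {n} → m.
Cell (r2,c6): row 2 has {k,l,m,o,p}; column 6 has {k,l,m,o,p} → n.
Cell (r3,c5): row 3 has {k,l,m,n,o}; column 5 has {m,n} → p.
Cell (r4,c5): row 4 has {k,m,n,o,p}; column 5 has {m,n,p} → l.
Cell (r6,c2): row 6 has {k,l,m,n}; column 2 has {k,l,m,n,o} → p.
Cell (r6,c5): row 6 has {k,l,m,n,p}; column 5 has {l,m,n,p} → o.
Cell (r1,c3): row 1 has {m,n,o,p}; column 3 has {k,m,n,o,p} → l.
Cell (r1,c5): row 1 has {l,m,n,o,p}; column 5 has {l,m,n,o,p} → k.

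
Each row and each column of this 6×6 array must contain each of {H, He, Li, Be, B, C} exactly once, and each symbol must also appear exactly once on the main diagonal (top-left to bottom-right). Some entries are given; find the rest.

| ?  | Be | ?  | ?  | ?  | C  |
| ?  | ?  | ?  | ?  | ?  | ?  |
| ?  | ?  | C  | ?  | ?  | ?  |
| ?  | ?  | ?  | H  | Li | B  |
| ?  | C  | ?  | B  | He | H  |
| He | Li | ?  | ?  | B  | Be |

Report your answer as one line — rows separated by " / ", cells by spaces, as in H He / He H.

(r1,c5): row 1 has {Be,C}; column 5 has {He,Li,B}, so it must be H.
(r2,c2): row 2 is empty so far; column 2 has {Li,Be,C}; the diagonal has {H,He,Be,C}, so it must be B.
(r3,c5): row 3 has {C}; column 5 has {H,He,Li,B}, so it must be Be.
(r4,c2): row 4 has {H,Li,B}; column 2 has {Li,Be,B,C}, so it must be He.
(r4,c3): row 4 has {H,He,Li,B}; column 3 has {C}, so it must be Be.
(r5,c3): row 5 has {H,He,B,C}; column 3 has {Be,C}, so it must be Li.
(r6,c3): row 6 has {He,Li,Be,B}; column 3 has {Li,Be,C}, so it must be H.
(r6,c4): row 6 has {H,He,Li,Be,B}; column 4 has {H,B}, so it must be C.
(r1,c1): row 1 has {H,Be,C}; column 1 has {He}; the diagonal has {H,He,Be,B,C}, so it must be Li.
(r1,c4): row 1 has {H,Li,Be,C}; column 4 has {H,B,C}, so it must be He.
(r2,c3): row 2 has {B}; column 3 has {H,Li,Be,C}, so it must be He.
(r2,c5): row 2 has {He,B}; column 5 has {H,He,Li,Be,B}, so it must be C.
(r2,c6): row 2 has {He,B,C}; column 6 has {H,Be,B,C}, so it must be Li.
(r3,c2): row 3 has {Be,C}; column 2 has {He,Li,Be,B,C}, so it must be H.
(r3,c4): row 3 has {H,Be,C}; column 4 has {H,He,B,C}, so it must be Li.
(r3,c6): row 3 has {H,Li,Be,C}; column 6 has {H,Li,Be,B,C}, so it must be He.
(r4,c1): row 4 has {H,He,Li,Be,B}; column 1 has {He,Li}, so it must be C.
(r5,c1): row 5 has {H,He,Li,B,C}; column 1 has {He,Li,C}, so it must be Be.
(r1,c3): row 1 has {H,He,Li,Be,C}; column 3 has {H,He,Li,Be,C}, so it must be B.
(r2,c1): row 2 has {He,Li,B,C}; column 1 has {He,Li,Be,C}, so it must be H.
(r2,c4): row 2 has {H,He,Li,B,C}; column 4 has {H,He,Li,B,C}, so it must be Be.
(r3,c1): row 3 has {H,He,Li,Be,C}; column 1 has {H,He,Li,Be,C}, so it must be B.

Li Be B He H C / H B He Be C Li / B H C Li Be He / C He Be H Li B / Be C Li B He H / He Li H C B Be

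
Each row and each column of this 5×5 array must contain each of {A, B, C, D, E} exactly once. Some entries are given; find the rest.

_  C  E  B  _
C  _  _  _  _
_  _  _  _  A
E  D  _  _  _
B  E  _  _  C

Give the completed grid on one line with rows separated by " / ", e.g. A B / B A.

A C E B D / C A B D E / D B C E A / E D A C B / B E D A C

(r1,c5): row 1 has {B,C,E}; column 5 has {A,C}, so it must be D.
(r3,c1): row 3 has {A}; column 1 has {B,C,E}, so it must be D.
(r3,c2): row 3 has {A,D}; column 2 has {C,D,E}, so it must be B.
(r3,c3): row 3 has {A,B,D}; column 3 has {E}, so it must be C.
(r3,c4): row 3 has {A,B,C,D}; column 4 has {B}, so it must be E.
(r4,c5): row 4 has {D,E}; column 5 has {A,C,D}, so it must be B.
(r1,c1): row 1 has {B,C,D,E}; column 1 has {B,C,D,E}, so it must be A.
(r2,c2): row 2 has {C}; column 2 has {B,C,D,E}, so it must be A.
(r2,c4): row 2 has {A,C}; column 4 has {B,E}, so it must be D.
(r2,c5): row 2 has {A,C,D}; column 5 has {A,B,C,D}, so it must be E.
(r4,c3): row 4 has {B,D,E}; column 3 has {C,E}, so it must be A.
(r4,c4): row 4 has {A,B,D,E}; column 4 has {B,D,E}, so it must be C.
(r5,c3): row 5 has {B,C,E}; column 3 has {A,C,E}, so it must be D.
(r5,c4): row 5 has {B,C,D,E}; column 4 has {B,C,D,E}, so it must be A.
(r2,c3): row 2 has {A,C,D,E}; column 3 has {A,C,D,E}, so it must be B.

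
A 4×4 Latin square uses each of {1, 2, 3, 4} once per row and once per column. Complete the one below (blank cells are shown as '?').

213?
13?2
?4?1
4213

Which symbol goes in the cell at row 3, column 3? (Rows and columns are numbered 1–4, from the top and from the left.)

2

(r1,c4) = 4
(r2,c3) = 4
(r3,c1) = 3
(r3,c3) = 2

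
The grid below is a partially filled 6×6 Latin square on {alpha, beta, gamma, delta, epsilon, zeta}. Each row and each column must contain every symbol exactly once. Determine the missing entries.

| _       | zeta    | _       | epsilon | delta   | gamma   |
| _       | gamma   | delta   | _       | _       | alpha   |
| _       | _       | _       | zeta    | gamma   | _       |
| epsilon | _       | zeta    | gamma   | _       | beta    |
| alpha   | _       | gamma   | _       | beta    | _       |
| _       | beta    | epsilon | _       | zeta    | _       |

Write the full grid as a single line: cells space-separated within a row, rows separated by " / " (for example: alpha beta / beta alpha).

beta zeta alpha epsilon delta gamma / zeta gamma delta beta epsilon alpha / delta alpha beta zeta gamma epsilon / epsilon delta zeta gamma alpha beta / alpha epsilon gamma delta beta zeta / gamma beta epsilon alpha zeta delta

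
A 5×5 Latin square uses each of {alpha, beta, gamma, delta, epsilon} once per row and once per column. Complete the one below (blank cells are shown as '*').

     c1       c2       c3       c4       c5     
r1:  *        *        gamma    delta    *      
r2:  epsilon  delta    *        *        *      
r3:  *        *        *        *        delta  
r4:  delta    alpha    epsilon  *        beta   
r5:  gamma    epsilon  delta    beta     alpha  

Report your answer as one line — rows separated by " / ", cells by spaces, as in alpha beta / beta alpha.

alpha beta gamma delta epsilon / epsilon delta beta alpha gamma / beta gamma alpha epsilon delta / delta alpha epsilon gamma beta / gamma epsilon delta beta alpha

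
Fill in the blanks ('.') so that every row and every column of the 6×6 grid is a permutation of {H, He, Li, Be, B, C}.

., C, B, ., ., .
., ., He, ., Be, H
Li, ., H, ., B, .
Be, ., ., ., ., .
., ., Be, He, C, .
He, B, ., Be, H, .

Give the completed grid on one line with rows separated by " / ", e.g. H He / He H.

(r1,c1) = H
(r1,c4) = Li
(r1,c5) = He
(r1,c6) = Be
(r2,c2) = Li
(r3,c4) = C
(r3,c6) = He
(r4,c5) = Li
(r5,c1) = B
(r5,c2) = H
(r5,c6) = Li
(r6,c6) = C
(r2,c1) = C
(r2,c4) = B
(r3,c2) = Be
(r4,c2) = He
(r4,c3) = C
(r4,c4) = H
(r4,c6) = B
(r6,c3) = Li

H C B Li He Be / C Li He B Be H / Li Be H C B He / Be He C H Li B / B H Be He C Li / He B Li Be H C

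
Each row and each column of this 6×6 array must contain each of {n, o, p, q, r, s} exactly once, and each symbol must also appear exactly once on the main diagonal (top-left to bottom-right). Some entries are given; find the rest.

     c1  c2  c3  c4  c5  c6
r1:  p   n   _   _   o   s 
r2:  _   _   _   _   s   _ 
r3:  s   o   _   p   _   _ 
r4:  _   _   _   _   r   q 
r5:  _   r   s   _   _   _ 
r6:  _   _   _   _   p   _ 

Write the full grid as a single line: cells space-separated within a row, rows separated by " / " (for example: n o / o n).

Cell (r2,c2): row 2 has {s}; column 2 has {n,o,r}; the diagonal has {p} → q.
Cell (r5,c5): row 5 has {r,s}; column 5 has {o,p,r,s}; the diagonal has {p,q} → n.
Cell (r6,c2): row 6 has {p}; column 2 has {n,o,q,r} → s.
Cell (r3,c3): row 3 has {o,p,s}; column 3 has {s}; the diagonal has {n,p,q} → r.
Cell (r3,c5): row 3 has {o,p,r,s}; column 5 has {n,o,p,r,s} → q.
Cell (r3,c6): row 3 has {o,p,q,r,s}; column 6 has {q,s} → n.
Cell (r4,c2): row 4 has {q,r}; column 2 has {n,o,q,r,s} → p.
Cell (r6,c6): row 6 has {p,s}; column 6 has {n,q,s}; the diagonal has {n,p,q,r} → o.
Cell (r1,c3): row 1 has {n,o,p,s}; column 3 has {r,s} → q.
Cell (r1,c4): row 1 has {n,o,p,q,s}; column 4 has {p} → r.
Cell (r4,c4): row 4 has {p,q,r}; column 4 has {p,r}; the diagonal has {n,o,p,q,r} → s.
Cell (r5,c6): row 5 has {n,r,s}; column 6 has {n,o,q,s} → p.
Cell (r6,c3): row 6 has {o,p,s}; column 3 has {q,r,s} → n.
Cell (r6,c4): row 6 has {n,o,p,s}; column 4 has {p,r,s} → q.
Cell (r2,c6): row 2 has {q,s}; column 6 has {n,o,p,q,s} → r.
Cell (r4,c3): row 4 has {p,q,r,s}; column 3 has {n,q,r,s} → o.
Cell (r5,c4): row 5 has {n,p,r,s}; column 4 has {p,q,r,s} → o.
Cell (r6,c1): row 6 has {n,o,p,q,s}; column 1 has {p,s} → r.
Cell (r2,c3): row 2 has {q,r,s}; column 3 has {n,o,q,r,s} → p.
Cell (r2,c4): row 2 has {p,q,r,s}; column 4 has {o,p,q,r,s} → n.
Cell (r4,c1): row 4 has {o,p,q,r,s}; column 1 has {p,r,s} → n.
Cell (r5,c1): row 5 has {n,o,p,r,s}; column 1 has {n,p,r,s} → q.
Cell (r2,c1): row 2 has {n,p,q,r,s}; column 1 has {n,p,q,r,s} → o.

p n q r o s / o q p n s r / s o r p q n / n p o s r q / q r s o n p / r s n q p o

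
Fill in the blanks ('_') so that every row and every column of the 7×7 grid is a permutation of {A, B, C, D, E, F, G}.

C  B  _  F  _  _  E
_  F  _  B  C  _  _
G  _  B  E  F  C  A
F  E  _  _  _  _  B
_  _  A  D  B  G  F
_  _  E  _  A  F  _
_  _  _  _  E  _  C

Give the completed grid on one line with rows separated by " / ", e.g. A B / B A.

C B G F D A E / A F D B C E G / G D B E F C A / F E C A G D B / E C A D B G F / B G E C A F D / D A F G E B C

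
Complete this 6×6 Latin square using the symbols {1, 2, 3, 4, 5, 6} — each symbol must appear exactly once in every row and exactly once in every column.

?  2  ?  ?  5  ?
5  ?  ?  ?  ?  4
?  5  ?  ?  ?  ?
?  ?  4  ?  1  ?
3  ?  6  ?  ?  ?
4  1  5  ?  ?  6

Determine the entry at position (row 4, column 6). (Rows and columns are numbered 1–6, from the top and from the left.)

5

Cell (r5,c2): row 5 has {3,6}; column 2 has {1,2,5} → 4.
Cell (r5,c5): row 5 has {3,4,6}; column 5 has {1,5} → 2.
Cell (r6,c5): row 6 has {1,4,5,6}; column 5 has {1,2,5} → 3.
Cell (r2,c5): row 2 has {4,5}; column 5 has {1,2,3,5} → 6.
Cell (r3,c5): row 3 has {5}; column 5 has {1,2,3,5,6} → 4.
Cell (r6,c4): row 6 has {1,3,4,5,6}; column 4 is empty so far → 2.
Cell (r2,c2): row 2 has {4,5,6}; column 2 has {1,2,4,5} → 3.
Cell (r2,c4): row 2 has {3,4,5,6}; column 4 has {2} → 1.
Cell (r4,c2): row 4 has {1,4}; column 2 has {1,2,3,4,5} → 6.
Cell (r5,c4): row 5 has {2,3,4,6}; column 4 has {1,2} → 5.
Cell (r5,c6): row 5 has {2,3,4,5,6}; column 6 has {4,6} → 1.
Cell (r1,c6): row 1 has {2,5}; column 6 has {1,4,6} → 3.
Cell (r2,c3): row 2 has {1,3,4,5,6}; column 3 has {4,5,6} → 2.
Cell (r3,c6): row 3 has {4,5}; column 6 has {1,3,4,6} → 2.
Cell (r4,c1): row 4 has {1,4,6}; column 1 has {3,4,5} → 2.
Cell (r4,c4): row 4 has {1,2,4,6}; column 4 has {1,2,5} → 3.
Cell (r4,c6): row 4 has {1,2,3,4,6}; column 6 has {1,2,3,4,6} → 5.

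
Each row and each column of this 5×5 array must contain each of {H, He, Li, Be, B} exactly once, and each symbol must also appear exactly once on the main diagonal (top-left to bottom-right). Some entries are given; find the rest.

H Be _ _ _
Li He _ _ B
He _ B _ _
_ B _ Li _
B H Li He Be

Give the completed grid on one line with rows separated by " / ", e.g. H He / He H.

row 1 has {H,Be}; column 3 has {Li,B} — only He is left for (r1,c3).
row 1 has {H,He,Be}; column 4 has {He,Li} — only B is left for (r1,c4).
row 1 has {H,He,Be,B}; column 5 has {Be,B} — only Li is left for (r1,c5).
row 3 has {He,B}; column 2 has {H,He,Be,B} — only Li is left for (r3,c2).
row 3 has {He,Li,B}; column 5 has {Li,Be,B} — only H is left for (r3,c5).
row 4 has {Li,B}; column 1 has {H,He,Li,B} — only Be is left for (r4,c1).
row 4 has {Li,Be,B}; column 3 has {He,Li,B} — only H is left for (r4,c3).
row 4 has {H,Li,Be,B}; column 5 has {H,Li,Be,B} — only He is left for (r4,c5).
row 2 has {He,Li,B}; column 3 has {H,He,Li,B} — only Be is left for (r2,c3).
row 2 has {He,Li,Be,B}; column 4 has {He,Li,B} — only H is left for (r2,c4).
row 3 has {H,He,Li,B}; column 4 has {H,He,Li,B} — only Be is left for (r3,c4).

H Be He B Li / Li He Be H B / He Li B Be H / Be B H Li He / B H Li He Be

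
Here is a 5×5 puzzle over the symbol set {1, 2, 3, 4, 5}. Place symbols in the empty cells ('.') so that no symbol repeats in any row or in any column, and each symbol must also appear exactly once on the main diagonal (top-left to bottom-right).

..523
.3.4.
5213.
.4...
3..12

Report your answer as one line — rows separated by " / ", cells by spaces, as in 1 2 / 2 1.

4 1 5 2 3 / 1 3 2 4 5 / 5 2 1 3 4 / 2 4 3 5 1 / 3 5 4 1 2

(r1,c1): row 1 has {2,3,5}; column 1 has {3,5}; the diagonal has {1,2,3}, so it must be 4.
(r1,c2): row 1 has {2,3,4,5}; column 2 has {2,3,4}, so it must be 1.
(r2,c3): row 2 has {3,4}; column 3 has {1,5}, so it must be 2.
(r3,c5): row 3 has {1,2,3,5}; column 5 has {2,3}, so it must be 4.
(r4,c3): row 4 has {4}; column 3 has {1,2,5}, so it must be 3.
(r4,c4): row 4 has {3,4}; column 4 has {1,2,3,4}; the diagonal has {1,2,3,4}, so it must be 5.
(r4,c5): row 4 has {3,4,5}; column 5 has {2,3,4}, so it must be 1.
(r5,c2): row 5 has {1,2,3}; column 2 has {1,2,3,4}, so it must be 5.
(r5,c3): row 5 has {1,2,3,5}; column 3 has {1,2,3,5}, so it must be 4.
(r2,c1): row 2 has {2,3,4}; column 1 has {3,4,5}, so it must be 1.
(r2,c5): row 2 has {1,2,3,4}; column 5 has {1,2,3,4}, so it must be 5.
(r4,c1): row 4 has {1,3,4,5}; column 1 has {1,3,4,5}, so it must be 2.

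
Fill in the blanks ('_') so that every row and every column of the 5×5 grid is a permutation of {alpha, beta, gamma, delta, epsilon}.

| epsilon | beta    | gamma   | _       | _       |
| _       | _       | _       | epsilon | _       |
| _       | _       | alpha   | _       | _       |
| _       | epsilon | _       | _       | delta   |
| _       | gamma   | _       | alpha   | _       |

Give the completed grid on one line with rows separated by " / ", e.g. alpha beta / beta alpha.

(r1,c4): row 1 has {beta,gamma,epsilon}; column 4 has {alpha,epsilon}, so it must be delta.
(r1,c5): row 1 has {beta,gamma,delta,epsilon}; column 5 has {delta}, so it must be alpha.
(r3,c2): row 3 has {alpha}; column 2 has {beta,gamma,epsilon}, so it must be delta.
(r4,c3): row 4 has {delta,epsilon}; column 3 has {alpha,gamma}, so it must be beta.
(r4,c4): row 4 has {beta,delta,epsilon}; column 4 has {alpha,delta,epsilon}, so it must be gamma.
(r2,c2): row 2 has {epsilon}; column 2 has {beta,gamma,delta,epsilon}, so it must be alpha.
(r2,c3): row 2 has {alpha,epsilon}; column 3 has {alpha,beta,gamma}, so it must be delta.
(r3,c4): row 3 has {alpha,delta}; column 4 has {alpha,gamma,delta,epsilon}, so it must be beta.
(r4,c1): row 4 has {beta,gamma,delta,epsilon}; column 1 has {epsilon}, so it must be alpha.
(r5,c3): row 5 has {alpha,gamma}; column 3 has {alpha,beta,gamma,delta}, so it must be epsilon.
(r5,c5): row 5 has {alpha,gamma,epsilon}; column 5 has {alpha,delta}, so it must be beta.
(r2,c5): row 2 has {alpha,delta,epsilon}; column 5 has {alpha,beta,delta}, so it must be gamma.
(r3,c1): row 3 has {alpha,beta,delta}; column 1 has {alpha,epsilon}, so it must be gamma.
(r3,c5): row 3 has {alpha,beta,gamma,delta}; column 5 has {alpha,beta,gamma,delta}, so it must be epsilon.
(r5,c1): row 5 has {alpha,beta,gamma,epsilon}; column 1 has {alpha,gamma,epsilon}, so it must be delta.
(r2,c1): row 2 has {alpha,gamma,delta,epsilon}; column 1 has {alpha,gamma,delta,epsilon}, so it must be beta.

epsilon beta gamma delta alpha / beta alpha delta epsilon gamma / gamma delta alpha beta epsilon / alpha epsilon beta gamma delta / delta gamma epsilon alpha beta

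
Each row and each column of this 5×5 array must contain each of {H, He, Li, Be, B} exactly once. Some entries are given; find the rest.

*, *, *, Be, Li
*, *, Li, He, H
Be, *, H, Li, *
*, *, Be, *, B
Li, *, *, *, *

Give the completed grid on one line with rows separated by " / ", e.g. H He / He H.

(r2,c1) = B
(r2,c2) = Be
(r3,c5) = He
(r4,c4) = H
(r5,c4) = B
(r5,c5) = Be
(r3,c2) = B
(r4,c1) = He
(r4,c2) = Li
(r5,c3) = He
(r1,c1) = H
(r1,c2) = He
(r1,c3) = B
(r5,c2) = H

H He B Be Li / B Be Li He H / Be B H Li He / He Li Be H B / Li H He B Be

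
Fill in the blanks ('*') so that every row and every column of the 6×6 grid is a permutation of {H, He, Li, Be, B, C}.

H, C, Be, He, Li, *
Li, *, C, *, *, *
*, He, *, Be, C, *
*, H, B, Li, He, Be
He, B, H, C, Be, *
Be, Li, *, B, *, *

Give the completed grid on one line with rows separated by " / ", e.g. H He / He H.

Cell (r1,c6): row 1 has {H,He,Li,Be,C}; column 6 has {Be} → B.
Cell (r2,c2): row 2 has {Li,C}; column 2 has {H,He,Li,B,C} → Be.
Cell (r2,c4): row 2 has {Li,Be,C}; column 4 has {He,Li,Be,B,C} → H.
Cell (r2,c5): row 2 has {H,Li,Be,C}; column 5 has {He,Li,Be,C} → B.
Cell (r2,c6): row 2 has {H,Li,Be,B,C}; column 6 has {Be,B} → He.
Cell (r3,c1): row 3 has {He,Be,C}; column 1 has {H,He,Li,Be} → B.
Cell (r3,c3): row 3 has {He,Be,B,C}; column 3 has {H,Be,B,C} → Li.
Cell (r3,c6): row 3 has {He,Li,Be,B,C}; column 6 has {He,Be,B} → H.
Cell (r4,c1): row 4 has {H,He,Li,Be,B}; column 1 has {H,He,Li,Be,B} → C.
Cell (r5,c6): row 5 has {H,He,Be,B,C}; column 6 has {H,He,Be,B} → Li.
Cell (r6,c3): row 6 has {Li,Be,B}; column 3 has {H,Li,Be,B,C} → He.
Cell (r6,c5): row 6 has {He,Li,Be,B}; column 5 has {He,Li,Be,B,C} → H.
Cell (r6,c6): row 6 has {H,He,Li,Be,B}; column 6 has {H,He,Li,Be,B} → C.

H C Be He Li B / Li Be C H B He / B He Li Be C H / C H B Li He Be / He B H C Be Li / Be Li He B H C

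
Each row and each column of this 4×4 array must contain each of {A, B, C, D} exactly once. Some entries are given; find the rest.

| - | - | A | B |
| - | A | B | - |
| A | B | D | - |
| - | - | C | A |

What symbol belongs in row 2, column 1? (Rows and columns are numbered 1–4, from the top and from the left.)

C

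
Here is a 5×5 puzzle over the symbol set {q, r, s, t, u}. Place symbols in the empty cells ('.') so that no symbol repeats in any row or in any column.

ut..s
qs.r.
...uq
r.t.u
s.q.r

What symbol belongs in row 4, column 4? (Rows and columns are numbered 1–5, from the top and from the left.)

At row 1, column 3: row 1 has {s,t,u}; column 3 has {q,t}; that leaves r.
At row 1, column 4: row 1 has {r,s,t,u}; column 4 has {r,u}; that leaves q.
At row 2, column 3: row 2 has {q,r,s}; column 3 has {q,r,t}; that leaves u.
At row 2, column 5: row 2 has {q,r,s,u}; column 5 has {q,r,s,u}; that leaves t.
At row 3, column 1: row 3 has {q,u}; column 1 has {q,r,s,u}; that leaves t.
At row 3, column 2: row 3 has {q,t,u}; column 2 has {s,t}; that leaves r.
At row 3, column 3: row 3 has {q,r,t,u}; column 3 has {q,r,t,u}; that leaves s.
At row 4, column 2: row 4 has {r,t,u}; column 2 has {r,s,t}; that leaves q.
At row 4, column 4: row 4 has {q,r,t,u}; column 4 has {q,r,u}; that leaves s.

s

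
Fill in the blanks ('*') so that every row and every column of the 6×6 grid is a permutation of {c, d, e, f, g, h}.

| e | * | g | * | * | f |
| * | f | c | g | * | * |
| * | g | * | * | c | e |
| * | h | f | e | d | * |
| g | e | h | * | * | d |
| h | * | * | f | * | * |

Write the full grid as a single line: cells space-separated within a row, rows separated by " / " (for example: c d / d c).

e c g d h f / d f c g e h / f g d h c e / c h f e d g / g e h c f d / h d e f g c

(r1,c5) = h
(r2,c1) = d
(r2,c5) = e
(r2,c6) = h
(r3,c1) = f
(r3,c3) = d
(r3,c4) = h
(r4,c1) = c
(r4,c6) = g
(r5,c4) = c
(r5,c5) = f
(r6,c3) = e
(r6,c5) = g
(r6,c6) = c
(r1,c4) = d
(r6,c2) = d
(r1,c2) = c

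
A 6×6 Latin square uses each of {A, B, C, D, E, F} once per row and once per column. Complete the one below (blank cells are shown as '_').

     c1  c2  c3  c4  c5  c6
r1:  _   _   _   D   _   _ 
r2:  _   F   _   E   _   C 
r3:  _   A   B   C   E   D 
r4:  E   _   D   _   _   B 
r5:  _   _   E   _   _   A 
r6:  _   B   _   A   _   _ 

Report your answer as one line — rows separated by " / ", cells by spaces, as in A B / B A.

A E C D B F / B F A E D C / F A B C E D / E C D F A B / C D E B F A / D B F A C E

Cell (r2,c3): row 2 has {C,E,F}; column 3 has {B,D,E} → A.
Cell (r3,c1): row 3 has {A,B,C,D,E}; column 1 has {E} → F.
Cell (r4,c2): row 4 has {B,D,E}; column 2 has {A,B,F} → C.
Cell (r4,c4): row 4 has {B,C,D,E}; column 4 has {A,C,D,E} → F.
Cell (r4,c5): row 4 has {B,C,D,E,F}; column 5 has {E} → A.
Cell (r5,c2): row 5 has {A,E}; column 2 has {A,B,C,F} → D.
Cell (r5,c4): row 5 has {A,D,E}; column 4 has {A,C,D,E,F} → B.
Cell (r1,c2): row 1 has {D}; column 2 has {A,B,C,D,F} → E.
Cell (r1,c6): row 1 has {D,E}; column 6 has {A,B,C,D} → F.
Cell (r5,c1): row 5 has {A,B,D,E}; column 1 has {E,F} → C.
Cell (r5,c5): row 5 has {A,B,C,D,E}; column 5 has {A,E} → F.
Cell (r6,c1): row 6 has {A,B}; column 1 has {C,E,F} → D.
Cell (r6,c5): row 6 has {A,B,D}; column 5 has {A,E,F} → C.
Cell (r6,c6): row 6 has {A,B,C,D}; column 6 has {A,B,C,D,F} → E.
Cell (r1,c3): row 1 has {D,E,F}; column 3 has {A,B,D,E} → C.
Cell (r1,c5): row 1 has {C,D,E,F}; column 5 has {A,C,E,F} → B.
Cell (r2,c1): row 2 has {A,C,E,F}; column 1 has {C,D,E,F} → B.
Cell (r2,c5): row 2 has {A,B,C,E,F}; column 5 has {A,B,C,E,F} → D.
Cell (r6,c3): row 6 has {A,B,C,D,E}; column 3 has {A,B,C,D,E} → F.
Cell (r1,c1): row 1 has {B,C,D,E,F}; column 1 has {B,C,D,E,F} → A.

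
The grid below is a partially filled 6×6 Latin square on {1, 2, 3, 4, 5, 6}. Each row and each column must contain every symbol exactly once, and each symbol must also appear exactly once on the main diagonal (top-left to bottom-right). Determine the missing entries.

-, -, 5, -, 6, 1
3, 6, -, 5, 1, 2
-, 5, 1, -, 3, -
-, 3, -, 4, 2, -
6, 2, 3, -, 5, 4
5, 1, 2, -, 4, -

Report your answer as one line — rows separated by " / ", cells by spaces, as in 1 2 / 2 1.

2 4 5 3 6 1 / 3 6 4 5 1 2 / 4 5 1 2 3 6 / 1 3 6 4 2 5 / 6 2 3 1 5 4 / 5 1 2 6 4 3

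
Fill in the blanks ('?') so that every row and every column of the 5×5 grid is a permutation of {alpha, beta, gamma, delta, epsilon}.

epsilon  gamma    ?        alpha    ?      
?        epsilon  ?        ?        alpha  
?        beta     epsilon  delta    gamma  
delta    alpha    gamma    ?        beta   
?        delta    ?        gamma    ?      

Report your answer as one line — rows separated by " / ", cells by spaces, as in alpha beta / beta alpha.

row 1 has {alpha,gamma,epsilon}; column 5 has {alpha,beta,gamma} — only delta is left for (r1,c5).
row 2 has {alpha,epsilon}; column 4 has {alpha,gamma,delta} — only beta is left for (r2,c4).
row 3 has {beta,gamma,delta,epsilon}; column 1 has {delta,epsilon} — only alpha is left for (r3,c1).
row 4 has {alpha,beta,gamma,delta}; column 4 has {alpha,beta,gamma,delta} — only epsilon is left for (r4,c4).
row 5 has {gamma,delta}; column 1 has {alpha,delta,epsilon} — only beta is left for (r5,c1).
row 5 has {beta,gamma,delta}; column 3 has {gamma,epsilon} — only alpha is left for (r5,c3).
row 5 has {alpha,beta,gamma,delta}; column 5 has {alpha,beta,gamma,delta} — only epsilon is left for (r5,c5).
row 1 has {alpha,gamma,delta,epsilon}; column 3 has {alpha,gamma,epsilon} — only beta is left for (r1,c3).
row 2 has {alpha,beta,epsilon}; column 1 has {alpha,beta,delta,epsilon} — only gamma is left for (r2,c1).
row 2 has {alpha,beta,gamma,epsilon}; column 3 has {alpha,beta,gamma,epsilon} — only delta is left for (r2,c3).

epsilon gamma beta alpha delta / gamma epsilon delta beta alpha / alpha beta epsilon delta gamma / delta alpha gamma epsilon beta / beta delta alpha gamma epsilon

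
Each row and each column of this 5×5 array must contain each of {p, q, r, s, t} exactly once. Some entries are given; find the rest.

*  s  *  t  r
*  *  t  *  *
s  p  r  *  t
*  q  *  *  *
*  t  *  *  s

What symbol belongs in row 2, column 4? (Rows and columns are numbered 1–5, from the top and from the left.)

s

(r2,c2) = r
(r3,c4) = q
(r4,c5) = p
(r2,c5) = q
(r4,c3) = s
(r4,c4) = r
(r5,c4) = p
(r2,c1) = p
(r2,c4) = s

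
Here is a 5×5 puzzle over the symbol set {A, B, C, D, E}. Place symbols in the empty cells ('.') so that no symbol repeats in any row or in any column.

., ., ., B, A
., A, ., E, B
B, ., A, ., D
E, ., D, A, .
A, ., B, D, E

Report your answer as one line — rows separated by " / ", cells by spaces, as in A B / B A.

C D E B A / D A C E B / B E A C D / E B D A C / A C B D E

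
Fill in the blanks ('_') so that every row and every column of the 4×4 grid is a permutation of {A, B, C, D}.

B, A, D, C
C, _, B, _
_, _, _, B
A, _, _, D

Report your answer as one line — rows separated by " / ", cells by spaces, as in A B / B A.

B A D C / C D B A / D C A B / A B C D

Cell (r2,c2): row 2 has {B,C}; column 2 has {A} → D.
Cell (r2,c4): row 2 has {B,C,D}; column 4 has {B,C,D} → A.
Cell (r3,c1): row 3 has {B}; column 1 has {A,B,C} → D.
Cell (r3,c2): row 3 has {B,D}; column 2 has {A,D} → C.
Cell (r3,c3): row 3 has {B,C,D}; column 3 has {B,D} → A.
Cell (r4,c2): row 4 has {A,D}; column 2 has {A,C,D} → B.
Cell (r4,c3): row 4 has {A,B,D}; column 3 has {A,B,D} → C.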